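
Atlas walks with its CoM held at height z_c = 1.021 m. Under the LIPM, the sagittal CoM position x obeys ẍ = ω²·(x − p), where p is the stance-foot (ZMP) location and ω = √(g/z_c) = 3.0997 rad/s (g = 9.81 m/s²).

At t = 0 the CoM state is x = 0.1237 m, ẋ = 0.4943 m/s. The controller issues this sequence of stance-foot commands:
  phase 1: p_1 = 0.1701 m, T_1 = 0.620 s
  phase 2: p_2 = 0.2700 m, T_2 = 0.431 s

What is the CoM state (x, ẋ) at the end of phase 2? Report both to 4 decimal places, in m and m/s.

phase 1: p=0.1701, T=0.620, ωT=1.921814, cosh=3.489842, sinh=3.343501; start (x,ẋ)=(0.123700, 0.494300) → end (x,ẋ)=(0.541350, 1.244146)
phase 2: p=0.2700, T=0.431, ωT=1.335971, cosh=2.033295, sinh=1.770392; start (x,ẋ)=(0.541350, 1.244146) → end (x,ẋ)=(1.532327, 4.018796)

x = 1.5323, ẋ = 4.0188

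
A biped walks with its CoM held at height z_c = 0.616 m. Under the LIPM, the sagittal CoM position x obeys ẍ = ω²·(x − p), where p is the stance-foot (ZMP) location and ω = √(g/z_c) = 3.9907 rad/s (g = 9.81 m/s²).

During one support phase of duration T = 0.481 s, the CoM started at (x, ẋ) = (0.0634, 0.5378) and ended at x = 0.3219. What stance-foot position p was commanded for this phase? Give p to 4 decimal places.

ωT = 3.9907·0.481 = 1.919527; cosh(ωT) = 3.482204, sinh(ωT) = 3.335527
x(T) = p + (x₀−p)·cosh(ωT) + (ẋ₀/ω)·sinh(ωT) ⇒ p·(1 − cosh) = x(T) − x₀·cosh − (ẋ₀/ω)·sinh
numerator   = 0.3219 − (0.0634)·3.482204 − (0.5378/3.9907)·3.335527 = -0.348378
denominator = 1 − 3.482204 = -2.482204
p = -0.348378 / -2.482204 = 0.1404

p = 0.1404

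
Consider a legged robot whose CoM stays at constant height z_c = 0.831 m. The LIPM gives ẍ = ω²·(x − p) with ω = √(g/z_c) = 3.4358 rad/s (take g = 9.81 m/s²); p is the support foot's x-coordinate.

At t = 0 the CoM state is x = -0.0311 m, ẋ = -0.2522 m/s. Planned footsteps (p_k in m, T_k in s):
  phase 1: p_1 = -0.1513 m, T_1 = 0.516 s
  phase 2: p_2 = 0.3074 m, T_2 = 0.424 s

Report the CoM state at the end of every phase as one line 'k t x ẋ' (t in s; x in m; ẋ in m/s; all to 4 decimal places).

phase 1: p=-0.1513, T=0.516, ωT=1.772873, cosh=3.028794, sinh=2.858950; start (x,ẋ)=(-0.031100, -0.252200) → end (x,ẋ)=(0.002904, 0.416836)
phase 2: p=0.3074, T=0.424, ωT=1.456779, cosh=2.262549, sinh=2.029564; start (x,ẋ)=(0.002904, 0.416836) → end (x,ẋ)=(-0.135308, -1.180192)

1 0.5160 0.0029 0.4168
2 0.9400 -0.1353 -1.1802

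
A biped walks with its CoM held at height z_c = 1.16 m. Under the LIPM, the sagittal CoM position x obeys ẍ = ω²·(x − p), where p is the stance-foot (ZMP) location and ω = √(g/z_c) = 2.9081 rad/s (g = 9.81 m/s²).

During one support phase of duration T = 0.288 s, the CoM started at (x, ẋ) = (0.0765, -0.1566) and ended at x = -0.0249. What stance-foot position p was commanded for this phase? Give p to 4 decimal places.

p = 0.2133

ωT = 2.9081·0.288 = 0.837533; cosh(ωT) = 1.371718, sinh(ωT) = 0.938941
x(T) = p + (x₀−p)·cosh(ωT) + (ẋ₀/ω)·sinh(ωT) ⇒ p·(1 − cosh) = x(T) − x₀·cosh − (ẋ₀/ω)·sinh
numerator   = -0.0249 − (0.0765)·1.371718 − (-0.1566/2.9081)·0.938941 = -0.079275
denominator = 1 − 1.371718 = -0.371718
p = -0.079275 / -0.371718 = 0.2133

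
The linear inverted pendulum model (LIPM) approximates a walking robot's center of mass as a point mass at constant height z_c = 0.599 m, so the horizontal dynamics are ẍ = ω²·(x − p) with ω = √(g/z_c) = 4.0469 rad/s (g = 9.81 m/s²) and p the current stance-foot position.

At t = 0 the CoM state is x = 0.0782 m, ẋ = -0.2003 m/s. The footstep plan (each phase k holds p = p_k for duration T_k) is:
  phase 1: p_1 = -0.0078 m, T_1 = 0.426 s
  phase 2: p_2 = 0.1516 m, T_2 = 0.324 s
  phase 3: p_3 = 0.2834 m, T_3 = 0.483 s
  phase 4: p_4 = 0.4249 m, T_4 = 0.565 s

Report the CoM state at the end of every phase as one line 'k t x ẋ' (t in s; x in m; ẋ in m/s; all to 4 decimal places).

phase 1: p=-0.0078, T=0.426, ωT=1.723979, cosh=2.892575, sinh=2.714220; start (x,ẋ)=(0.078200, -0.200300) → end (x,ẋ)=(0.106622, 0.365257)
phase 2: p=0.1516, T=0.324, ωT=1.311196, cosh=1.990053, sinh=1.720555; start (x,ẋ)=(0.106622, 0.365257) → end (x,ẋ)=(0.217382, 0.413702)
phase 3: p=0.2834, T=0.483, ωT=1.954653, cosh=3.601540, sinh=3.459926; start (x,ẋ)=(0.217382, 0.413702) → end (x,ẋ)=(0.399330, 0.565577)
phase 4: p=0.4249, T=0.565, ωT=2.286498, cosh=4.971021, sinh=4.869400; start (x,ẋ)=(0.399330, 0.565577) → end (x,ẋ)=(0.978315, 2.307607)

1 0.4260 0.1066 0.3653
2 0.7500 0.2174 0.4137
3 1.2330 0.3993 0.5656
4 1.7980 0.9783 2.3076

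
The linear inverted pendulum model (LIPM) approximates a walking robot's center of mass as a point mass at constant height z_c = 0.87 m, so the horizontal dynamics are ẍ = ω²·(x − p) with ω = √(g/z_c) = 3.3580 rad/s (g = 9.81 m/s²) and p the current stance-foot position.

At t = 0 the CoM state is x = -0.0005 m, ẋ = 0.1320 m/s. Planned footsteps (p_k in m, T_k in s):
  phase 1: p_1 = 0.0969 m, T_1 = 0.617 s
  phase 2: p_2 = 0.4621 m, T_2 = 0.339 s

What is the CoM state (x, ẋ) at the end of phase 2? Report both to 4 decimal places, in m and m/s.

x = -0.8891, ẋ = -4.1258

phase 1: p=0.0969, T=0.617, ωT=2.071886, cosh=4.032866, sinh=3.906918; start (x,ẋ)=(-0.000500, 0.132000) → end (x,ẋ)=(-0.142324, -0.745494)
phase 2: p=0.4621, T=0.339, ωT=1.138362, cosh=1.720997, sinh=1.400654; start (x,ẋ)=(-0.142324, -0.745494) → end (x,ẋ)=(-0.889064, -4.125837)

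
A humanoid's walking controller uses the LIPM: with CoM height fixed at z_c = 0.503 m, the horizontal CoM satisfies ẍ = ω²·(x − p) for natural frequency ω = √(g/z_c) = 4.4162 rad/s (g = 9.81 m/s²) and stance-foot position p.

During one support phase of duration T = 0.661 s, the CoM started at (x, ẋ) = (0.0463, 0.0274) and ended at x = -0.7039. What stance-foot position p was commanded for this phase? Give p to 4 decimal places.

p = 0.1437

ωT = 4.4162·0.661 = 2.919108; cosh(ωT) = 9.289371, sinh(ωT) = 9.235389
x(T) = p + (x₀−p)·cosh(ωT) + (ẋ₀/ω)·sinh(ωT) ⇒ p·(1 − cosh) = x(T) − x₀·cosh − (ẋ₀/ω)·sinh
numerator   = -0.7039 − (0.0463)·9.289371 − (0.0274/4.4162)·9.235389 = -1.191298
denominator = 1 − 9.289371 = -8.289371
p = -1.191298 / -8.289371 = 0.1437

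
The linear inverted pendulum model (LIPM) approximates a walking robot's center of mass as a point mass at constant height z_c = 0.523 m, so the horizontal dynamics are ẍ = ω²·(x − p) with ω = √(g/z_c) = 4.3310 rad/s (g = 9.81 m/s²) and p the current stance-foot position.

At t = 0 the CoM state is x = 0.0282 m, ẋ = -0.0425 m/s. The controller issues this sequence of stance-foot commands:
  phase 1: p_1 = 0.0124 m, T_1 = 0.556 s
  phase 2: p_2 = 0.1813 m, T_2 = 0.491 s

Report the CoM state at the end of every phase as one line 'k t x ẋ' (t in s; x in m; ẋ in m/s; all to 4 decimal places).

phase 1: p=0.0124, T=0.556, ωT=2.408036, cosh=5.601054, sinh=5.511062; start (x,ẋ)=(0.028200, -0.042500) → end (x,ẋ)=(0.046817, 0.139076)
phase 2: p=0.1813, T=0.491, ωT=2.126521, cosh=4.252447, sinh=4.133195; start (x,ẋ)=(0.046817, 0.139076) → end (x,ẋ)=(-0.257859, -1.815954)

1 0.5560 0.0468 0.1391
2 1.0470 -0.2579 -1.8160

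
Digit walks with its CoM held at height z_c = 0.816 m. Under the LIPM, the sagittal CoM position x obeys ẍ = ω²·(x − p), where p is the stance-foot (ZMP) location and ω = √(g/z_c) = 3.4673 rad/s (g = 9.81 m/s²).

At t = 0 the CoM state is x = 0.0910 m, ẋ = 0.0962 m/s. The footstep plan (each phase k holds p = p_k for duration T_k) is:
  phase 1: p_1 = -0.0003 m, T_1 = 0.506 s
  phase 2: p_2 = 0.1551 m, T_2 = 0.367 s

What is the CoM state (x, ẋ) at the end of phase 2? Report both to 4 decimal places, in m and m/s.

x = 1.0857, ẋ = 3.3669

phase 1: p=-0.0003, T=0.506, ωT=1.754454, cosh=2.976646, sinh=2.803644; start (x,ẋ)=(0.091000, 0.096200) → end (x,ẋ)=(0.349255, 1.173887)
phase 2: p=0.1551, T=0.367, ωT=1.272499, cosh=1.924947, sinh=1.644816; start (x,ẋ)=(0.349255, 1.173887) → end (x,ẋ)=(1.085705, 3.366948)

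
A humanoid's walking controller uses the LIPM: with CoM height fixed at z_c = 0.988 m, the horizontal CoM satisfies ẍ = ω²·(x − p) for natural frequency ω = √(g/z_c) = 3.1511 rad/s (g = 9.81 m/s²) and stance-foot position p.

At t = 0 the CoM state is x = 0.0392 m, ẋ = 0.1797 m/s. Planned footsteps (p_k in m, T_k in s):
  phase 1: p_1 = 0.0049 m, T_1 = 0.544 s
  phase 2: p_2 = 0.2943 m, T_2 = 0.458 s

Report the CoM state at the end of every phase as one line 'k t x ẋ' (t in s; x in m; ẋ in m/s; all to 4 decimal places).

phase 1: p=0.0049, T=0.544, ωT=1.714198, cosh=2.866166, sinh=2.686058; start (x,ẋ)=(0.039200, 0.179700) → end (x,ẋ)=(0.256389, 0.805366)
phase 2: p=0.2943, T=0.458, ωT=1.443204, cosh=2.235205, sinh=1.999035; start (x,ẋ)=(0.256389, 0.805366) → end (x,ẋ)=(0.720480, 1.561352)

1 0.5440 0.2564 0.8054
2 1.0020 0.7205 1.5614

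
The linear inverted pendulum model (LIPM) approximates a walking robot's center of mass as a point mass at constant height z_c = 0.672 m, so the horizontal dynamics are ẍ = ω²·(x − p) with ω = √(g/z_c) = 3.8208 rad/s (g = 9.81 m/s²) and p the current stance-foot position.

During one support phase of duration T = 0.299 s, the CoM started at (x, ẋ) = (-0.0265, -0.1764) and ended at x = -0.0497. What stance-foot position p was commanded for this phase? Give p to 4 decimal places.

ωT = 3.8208·0.299 = 1.142419; cosh(ωT) = 1.726694, sinh(ωT) = 1.407648
x(T) = p + (x₀−p)·cosh(ωT) + (ẋ₀/ω)·sinh(ωT) ⇒ p·(1 − cosh) = x(T) − x₀·cosh − (ẋ₀/ω)·sinh
numerator   = -0.0497 − (-0.0265)·1.726694 − (-0.1764/3.8208)·1.407648 = 0.061046
denominator = 1 − 1.726694 = -0.726694
p = 0.061046 / -0.726694 = -0.0840

p = -0.0840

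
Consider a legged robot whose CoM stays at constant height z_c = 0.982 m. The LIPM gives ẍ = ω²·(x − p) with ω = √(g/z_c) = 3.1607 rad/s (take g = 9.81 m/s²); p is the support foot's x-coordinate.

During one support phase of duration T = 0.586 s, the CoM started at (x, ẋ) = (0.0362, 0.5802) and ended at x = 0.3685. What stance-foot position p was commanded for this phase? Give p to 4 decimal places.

p = 0.1414

ωT = 3.1607·0.586 = 1.852170; cosh(ωT) = 3.265266, sinh(ωT) = 3.108370
x(T) = p + (x₀−p)·cosh(ωT) + (ẋ₀/ω)·sinh(ωT) ⇒ p·(1 − cosh) = x(T) − x₀·cosh − (ẋ₀/ω)·sinh
numerator   = 0.3685 − (0.0362)·3.265266 − (0.5802/3.1607)·3.108370 = -0.320297
denominator = 1 − 3.265266 = -2.265266
p = -0.320297 / -2.265266 = 0.1414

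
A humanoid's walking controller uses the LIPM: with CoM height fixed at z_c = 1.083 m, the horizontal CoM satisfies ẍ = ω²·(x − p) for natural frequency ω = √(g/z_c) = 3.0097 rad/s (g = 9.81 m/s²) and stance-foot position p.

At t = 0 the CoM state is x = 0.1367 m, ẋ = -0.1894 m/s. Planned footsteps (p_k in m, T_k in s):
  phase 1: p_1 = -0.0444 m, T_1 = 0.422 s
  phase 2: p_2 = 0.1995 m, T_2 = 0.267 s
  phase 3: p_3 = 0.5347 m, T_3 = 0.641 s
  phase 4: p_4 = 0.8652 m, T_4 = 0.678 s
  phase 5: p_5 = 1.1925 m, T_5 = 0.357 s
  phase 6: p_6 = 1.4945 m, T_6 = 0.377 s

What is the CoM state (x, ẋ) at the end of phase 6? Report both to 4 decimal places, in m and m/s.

phase 1: p=-0.0444, T=0.422, ωT=1.270093, cosh=1.920995, sinh=1.640190; start (x,ẋ)=(0.136700, -0.189400) → end (x,ẋ)=(0.200275, 0.530160)
phase 2: p=0.1995, T=0.267, ωT=0.803590, cosh=1.340632, sinh=0.892913; start (x,ẋ)=(0.200275, 0.530160) → end (x,ẋ)=(0.357826, 0.712833)
phase 3: p=0.5347, T=0.641, ωT=1.929218, cosh=3.514692, sinh=3.369430; start (x,ẋ)=(0.357826, 0.712833) → end (x,ẋ)=(0.711077, 0.711718)
phase 4: p=0.8652, T=0.678, ωT=2.040577, cosh=3.912499, sinh=3.782546; start (x,ẋ)=(0.711077, 0.711718) → end (x,ẋ)=(1.156670, 1.030009)
phase 5: p=1.1925, T=0.357, ωT=1.074463, cosh=1.634950, sinh=1.293469; start (x,ẋ)=(1.156670, 1.030009) → end (x,ẋ)=(1.576584, 1.544530)
phase 6: p=1.4945, T=0.377, ωT=1.134657, cosh=1.715819, sinh=1.394287; start (x,ẋ)=(1.576584, 1.544530) → end (x,ẋ)=(2.350867, 2.994590)

x = 2.3509, ẋ = 2.9946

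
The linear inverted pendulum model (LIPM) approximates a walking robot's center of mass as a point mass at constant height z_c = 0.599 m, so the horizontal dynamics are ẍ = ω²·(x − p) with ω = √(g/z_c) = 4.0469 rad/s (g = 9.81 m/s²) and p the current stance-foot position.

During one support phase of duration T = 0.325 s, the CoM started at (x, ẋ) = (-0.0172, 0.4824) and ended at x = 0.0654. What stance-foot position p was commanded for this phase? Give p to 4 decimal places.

ωT = 4.0469·0.325 = 1.315243; cosh(ωT) = 1.997032, sinh(ωT) = 1.728623
x(T) = p + (x₀−p)·cosh(ωT) + (ẋ₀/ω)·sinh(ωT) ⇒ p·(1 − cosh) = x(T) − x₀·cosh − (ẋ₀/ω)·sinh
numerator   = 0.0654 − (-0.0172)·1.997032 − (0.4824/4.0469)·1.728623 = -0.106307
denominator = 1 − 1.997032 = -0.997032
p = -0.106307 / -0.997032 = 0.1066

p = 0.1066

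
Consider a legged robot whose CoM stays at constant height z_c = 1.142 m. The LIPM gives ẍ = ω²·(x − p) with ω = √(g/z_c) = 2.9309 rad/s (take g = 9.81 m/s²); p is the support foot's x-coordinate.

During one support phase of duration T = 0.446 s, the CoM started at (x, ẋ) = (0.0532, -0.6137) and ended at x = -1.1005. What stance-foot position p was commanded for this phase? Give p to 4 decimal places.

p = 0.8619

ωT = 2.9309·0.446 = 1.307181; cosh(ωT) = 1.983162, sinh(ωT) = 1.712580
x(T) = p + (x₀−p)·cosh(ωT) + (ẋ₀/ω)·sinh(ωT) ⇒ p·(1 − cosh) = x(T) − x₀·cosh − (ẋ₀/ω)·sinh
numerator   = -1.1005 − (0.0532)·1.983162 − (-0.6137/2.9309)·1.712580 = -0.847408
denominator = 1 − 1.983162 = -0.983162
p = -0.847408 / -0.983162 = 0.8619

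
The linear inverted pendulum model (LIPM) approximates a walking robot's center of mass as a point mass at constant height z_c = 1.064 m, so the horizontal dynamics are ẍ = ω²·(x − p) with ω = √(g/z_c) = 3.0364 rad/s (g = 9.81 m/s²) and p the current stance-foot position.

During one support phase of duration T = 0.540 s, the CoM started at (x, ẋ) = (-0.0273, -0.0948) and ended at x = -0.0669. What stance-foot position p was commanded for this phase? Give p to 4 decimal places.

ωT = 3.0364·0.540 = 1.639656; cosh(ωT) = 2.673722, sinh(ωT) = 2.479675
x(T) = p + (x₀−p)·cosh(ωT) + (ẋ₀/ω)·sinh(ωT) ⇒ p·(1 − cosh) = x(T) − x₀·cosh − (ẋ₀/ω)·sinh
numerator   = -0.0669 − (-0.0273)·2.673722 − (-0.0948/3.0364)·2.479675 = 0.083511
denominator = 1 − 2.673722 = -1.673722
p = 0.083511 / -1.673722 = -0.0499

p = -0.0499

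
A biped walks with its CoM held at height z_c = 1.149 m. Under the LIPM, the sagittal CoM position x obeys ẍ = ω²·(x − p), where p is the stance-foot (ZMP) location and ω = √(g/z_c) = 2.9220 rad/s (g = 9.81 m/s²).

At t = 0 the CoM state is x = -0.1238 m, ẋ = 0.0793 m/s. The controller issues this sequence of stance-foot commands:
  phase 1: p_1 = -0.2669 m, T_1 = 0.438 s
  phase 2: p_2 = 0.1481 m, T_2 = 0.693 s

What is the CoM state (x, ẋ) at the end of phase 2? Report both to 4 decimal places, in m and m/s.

phase 1: p=-0.2669, T=0.438, ωT=1.279836, cosh=1.937066, sinh=1.658984; start (x,ẋ)=(-0.123800, 0.079300) → end (x,ẋ)=(0.055317, 0.847294)
phase 2: p=0.1481, T=0.693, ωT=2.024946, cosh=3.853851, sinh=3.721850; start (x,ẋ)=(0.055317, 0.847294) → end (x,ẋ)=(0.869756, 2.256309)

x = 0.8698, ẋ = 2.2563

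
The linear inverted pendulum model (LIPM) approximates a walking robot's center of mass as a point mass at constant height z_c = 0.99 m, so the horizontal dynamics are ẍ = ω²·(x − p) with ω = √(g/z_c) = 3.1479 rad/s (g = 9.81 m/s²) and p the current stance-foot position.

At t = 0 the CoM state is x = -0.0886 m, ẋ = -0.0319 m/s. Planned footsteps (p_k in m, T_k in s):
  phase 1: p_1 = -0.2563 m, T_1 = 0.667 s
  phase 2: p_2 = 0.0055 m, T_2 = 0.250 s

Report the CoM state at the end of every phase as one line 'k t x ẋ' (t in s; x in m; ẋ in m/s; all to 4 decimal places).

1 0.6670 0.3977 1.9902
2 0.9170 1.0761 3.7141

phase 1: p=-0.2563, T=0.667, ωT=2.099649, cosh=4.142903, sinh=4.020404; start (x,ẋ)=(-0.088600, -0.031900) → end (x,ẋ)=(0.397723, 1.990224)
phase 2: p=0.0055, T=0.250, ωT=0.786975, cosh=1.325980, sinh=0.870761; start (x,ẋ)=(0.397723, 1.990224) → end (x,ẋ)=(1.076109, 3.714108)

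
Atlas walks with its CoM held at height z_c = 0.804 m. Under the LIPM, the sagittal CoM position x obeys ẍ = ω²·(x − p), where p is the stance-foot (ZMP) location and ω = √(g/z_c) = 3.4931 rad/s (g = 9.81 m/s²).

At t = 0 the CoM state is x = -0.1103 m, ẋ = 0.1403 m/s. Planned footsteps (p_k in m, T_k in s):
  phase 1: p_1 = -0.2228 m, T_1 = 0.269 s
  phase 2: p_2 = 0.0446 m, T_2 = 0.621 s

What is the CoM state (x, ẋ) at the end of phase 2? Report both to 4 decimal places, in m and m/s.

x = 0.5704, ẋ = 1.9320

phase 1: p=-0.2228, T=0.269, ωT=0.939644, cosh=1.474918, sinh=1.084152; start (x,ẋ)=(-0.110300, 0.140300) → end (x,ẋ)=(-0.013327, 0.632974)
phase 2: p=0.0446, T=0.621, ωT=2.169215, cosh=4.432840, sinh=4.318573; start (x,ẋ)=(-0.013327, 0.632974) → end (x,ẋ)=(0.570375, 1.932035)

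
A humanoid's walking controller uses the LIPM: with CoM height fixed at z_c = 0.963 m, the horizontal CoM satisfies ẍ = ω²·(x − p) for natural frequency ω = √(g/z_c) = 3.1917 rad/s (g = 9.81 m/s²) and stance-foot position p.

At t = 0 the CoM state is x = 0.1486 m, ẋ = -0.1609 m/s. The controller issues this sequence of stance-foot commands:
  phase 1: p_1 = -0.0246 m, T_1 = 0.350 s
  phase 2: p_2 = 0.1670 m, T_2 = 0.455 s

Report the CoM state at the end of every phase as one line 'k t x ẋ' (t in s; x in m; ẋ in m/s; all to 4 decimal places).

phase 1: p=-0.0246, T=0.350, ωT=1.117095, cosh=1.691596, sinh=1.364367; start (x,ẋ)=(0.148600, -0.160900) → end (x,ẋ)=(0.199604, 0.482048)
phase 2: p=0.1670, T=0.455, ωT=1.452224, cosh=2.253327, sinh=2.019277; start (x,ẋ)=(0.199604, 0.482048) → end (x,ẋ)=(0.545442, 1.296341)

1 0.3500 0.1996 0.4820
2 0.8050 0.5454 1.2963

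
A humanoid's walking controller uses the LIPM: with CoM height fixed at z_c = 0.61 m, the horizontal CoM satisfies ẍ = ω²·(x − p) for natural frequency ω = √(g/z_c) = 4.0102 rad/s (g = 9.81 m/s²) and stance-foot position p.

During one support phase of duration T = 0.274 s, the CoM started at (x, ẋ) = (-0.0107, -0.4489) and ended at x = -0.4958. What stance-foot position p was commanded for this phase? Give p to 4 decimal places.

ωT = 4.0102·0.274 = 1.098795; cosh(ωT) = 1.666910, sinh(ωT) = 1.333638
x(T) = p + (x₀−p)·cosh(ωT) + (ẋ₀/ω)·sinh(ωT) ⇒ p·(1 − cosh) = x(T) − x₀·cosh − (ẋ₀/ω)·sinh
numerator   = -0.4958 − (-0.0107)·1.666910 − (-0.4489/4.0102)·1.333638 = -0.328677
denominator = 1 − 1.666910 = -0.666910
p = -0.328677 / -0.666910 = 0.4928

p = 0.4928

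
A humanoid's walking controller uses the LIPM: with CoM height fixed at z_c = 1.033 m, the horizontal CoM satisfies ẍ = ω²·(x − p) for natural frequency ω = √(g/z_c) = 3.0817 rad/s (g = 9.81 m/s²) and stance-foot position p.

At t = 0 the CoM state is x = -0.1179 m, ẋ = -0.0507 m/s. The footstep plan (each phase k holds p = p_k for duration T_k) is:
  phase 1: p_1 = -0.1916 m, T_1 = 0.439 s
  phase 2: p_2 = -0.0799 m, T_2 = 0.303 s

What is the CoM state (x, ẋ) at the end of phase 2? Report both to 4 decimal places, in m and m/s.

x = 0.0423, ẋ = 0.4838

phase 1: p=-0.1916, T=0.439, ωT=1.352866, cosh=2.063498, sinh=1.805000; start (x,ẋ)=(-0.117900, -0.050700) → end (x,ẋ)=(-0.069216, 0.305335)
phase 2: p=-0.0799, T=0.303, ωT=0.933755, cosh=1.468560, sinh=1.075485; start (x,ẋ)=(-0.069216, 0.305335) → end (x,ẋ)=(0.042349, 0.483812)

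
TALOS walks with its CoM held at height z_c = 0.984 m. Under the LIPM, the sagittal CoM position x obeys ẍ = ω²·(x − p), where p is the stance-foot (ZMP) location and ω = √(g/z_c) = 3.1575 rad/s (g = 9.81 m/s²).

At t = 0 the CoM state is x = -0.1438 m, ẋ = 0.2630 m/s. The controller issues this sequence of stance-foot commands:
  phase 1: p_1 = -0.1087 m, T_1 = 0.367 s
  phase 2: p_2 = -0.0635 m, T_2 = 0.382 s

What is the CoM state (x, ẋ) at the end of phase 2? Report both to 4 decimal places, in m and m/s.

x = 0.1052, ẋ = 0.6104

phase 1: p=-0.1087, T=0.367, ωT=1.158802, cosh=1.749989, sinh=1.436127; start (x,ẋ)=(-0.143800, 0.263000) → end (x,ẋ)=(-0.050504, 0.301084)
phase 2: p=-0.0635, T=0.382, ωT=1.206165, cosh=1.819996, sinh=1.520653; start (x,ẋ)=(-0.050504, 0.301084) → end (x,ẋ)=(0.105154, 0.610370)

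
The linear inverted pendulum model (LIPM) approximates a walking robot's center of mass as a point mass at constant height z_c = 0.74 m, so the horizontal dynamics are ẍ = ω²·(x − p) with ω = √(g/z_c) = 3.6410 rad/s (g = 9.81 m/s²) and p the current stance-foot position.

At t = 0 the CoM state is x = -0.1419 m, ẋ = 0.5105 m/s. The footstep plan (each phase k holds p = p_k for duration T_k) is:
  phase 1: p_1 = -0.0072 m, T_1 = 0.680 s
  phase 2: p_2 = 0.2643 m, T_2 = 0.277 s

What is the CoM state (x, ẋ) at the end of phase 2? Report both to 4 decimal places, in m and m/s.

phase 1: p=-0.0072, T=0.680, ωT=2.475880, cosh=5.988128, sinh=5.904039; start (x,ẋ)=(-0.141900, 0.510500) → end (x,ẋ)=(0.013997, 0.161347)
phase 2: p=0.2643, T=0.277, ωT=1.008557, cosh=1.553193, sinh=1.188449; start (x,ẋ)=(0.013997, 0.161347) → end (x,ẋ)=(-0.071804, -0.832494)

x = -0.0718, ẋ = -0.8325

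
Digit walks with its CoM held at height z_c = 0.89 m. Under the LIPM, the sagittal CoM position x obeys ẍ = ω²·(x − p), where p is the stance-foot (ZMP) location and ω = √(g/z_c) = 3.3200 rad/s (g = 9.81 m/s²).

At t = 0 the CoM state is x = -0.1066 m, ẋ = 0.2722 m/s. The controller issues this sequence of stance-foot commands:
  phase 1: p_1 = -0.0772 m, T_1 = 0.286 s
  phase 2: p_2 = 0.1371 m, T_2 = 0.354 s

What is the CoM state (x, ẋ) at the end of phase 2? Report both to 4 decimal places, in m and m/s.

phase 1: p=-0.0772, T=0.286, ωT=0.949520, cosh=1.485698, sinh=1.098771; start (x,ẋ)=(-0.106600, 0.272200) → end (x,ẋ)=(-0.030794, 0.297158)
phase 2: p=0.1371, T=0.354, ωT=1.175280, cosh=1.773891, sinh=1.465159; start (x,ẋ)=(-0.030794, 0.297158) → end (x,ẋ)=(-0.029585, -0.289563)

x = -0.0296, ẋ = -0.2896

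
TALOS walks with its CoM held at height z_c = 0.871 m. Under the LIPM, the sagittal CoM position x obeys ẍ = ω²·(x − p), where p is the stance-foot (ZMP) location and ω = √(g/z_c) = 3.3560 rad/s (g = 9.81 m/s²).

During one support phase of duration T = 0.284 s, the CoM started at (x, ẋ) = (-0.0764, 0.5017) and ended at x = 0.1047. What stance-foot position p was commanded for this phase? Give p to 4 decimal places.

p = -0.1092

ωT = 3.3560·0.284 = 0.953104; cosh(ωT) = 1.489645, sinh(ωT) = 1.104103
x(T) = p + (x₀−p)·cosh(ωT) + (ẋ₀/ω)·sinh(ωT) ⇒ p·(1 − cosh) = x(T) − x₀·cosh − (ẋ₀/ω)·sinh
numerator   = 0.1047 − (-0.0764)·1.489645 − (0.5017/3.3560)·1.104103 = 0.053453
denominator = 1 − 1.489645 = -0.489645
p = 0.053453 / -0.489645 = -0.1092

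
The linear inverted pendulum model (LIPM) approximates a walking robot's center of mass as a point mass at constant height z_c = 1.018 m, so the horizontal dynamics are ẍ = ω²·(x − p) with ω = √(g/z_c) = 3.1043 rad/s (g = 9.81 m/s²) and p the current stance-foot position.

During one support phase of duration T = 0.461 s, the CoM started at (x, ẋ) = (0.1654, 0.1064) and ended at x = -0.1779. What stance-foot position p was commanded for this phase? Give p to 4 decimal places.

p = 0.5047

ωT = 3.1043·0.461 = 1.431082; cosh(ωT) = 2.211137, sinh(ωT) = 1.972087
x(T) = p + (x₀−p)·cosh(ωT) + (ẋ₀/ω)·sinh(ωT) ⇒ p·(1 − cosh) = x(T) − x₀·cosh − (ẋ₀/ω)·sinh
numerator   = -0.1779 − (0.1654)·2.211137 − (0.1064/3.1043)·1.972087 = -0.611215
denominator = 1 − 2.211137 = -1.211137
p = -0.611215 / -1.211137 = 0.5047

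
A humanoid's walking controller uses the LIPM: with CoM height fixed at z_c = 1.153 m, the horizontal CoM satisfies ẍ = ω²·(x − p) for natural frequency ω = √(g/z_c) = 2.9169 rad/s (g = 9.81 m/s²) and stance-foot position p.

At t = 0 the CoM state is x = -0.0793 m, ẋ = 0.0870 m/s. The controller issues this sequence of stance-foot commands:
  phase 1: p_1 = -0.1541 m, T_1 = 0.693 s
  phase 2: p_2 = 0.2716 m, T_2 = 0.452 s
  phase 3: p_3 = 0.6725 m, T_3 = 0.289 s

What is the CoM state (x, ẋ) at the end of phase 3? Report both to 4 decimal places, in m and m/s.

x = 1.6773, ẋ = 3.5751

phase 1: p=-0.1541, T=0.693, ωT=2.021412, cosh=3.840721, sinh=3.708253; start (x,ẋ)=(-0.079300, 0.087000) → end (x,ẋ)=(0.243789, 1.143225)
phase 2: p=0.2716, T=0.452, ωT=1.318439, cosh=2.002567, sinh=1.735015; start (x,ẋ)=(0.243789, 1.143225) → end (x,ẋ)=(0.895913, 2.148637)
phase 3: p=0.6725, T=0.289, ωT=0.842984, cosh=1.376857, sinh=0.946433; start (x,ẋ)=(0.895913, 2.148637) → end (x,ẋ)=(1.677266, 3.575131)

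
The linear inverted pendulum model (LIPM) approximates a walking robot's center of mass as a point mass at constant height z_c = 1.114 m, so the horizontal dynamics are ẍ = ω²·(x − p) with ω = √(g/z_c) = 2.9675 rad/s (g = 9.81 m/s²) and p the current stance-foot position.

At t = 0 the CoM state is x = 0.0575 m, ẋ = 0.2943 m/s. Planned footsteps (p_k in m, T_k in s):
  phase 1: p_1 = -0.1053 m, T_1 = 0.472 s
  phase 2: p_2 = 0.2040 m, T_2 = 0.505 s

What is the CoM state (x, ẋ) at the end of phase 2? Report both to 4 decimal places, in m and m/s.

x = 1.8579, ẋ = 5.1026

phase 1: p=-0.1053, T=0.472, ωT=1.400660, cosh=2.152156, sinh=1.905722; start (x,ẋ)=(0.057500, 0.294300) → end (x,ẋ)=(0.434070, 1.554051)
phase 2: p=0.2040, T=0.505, ωT=1.498587, cosh=2.349404, sinh=2.125959; start (x,ẋ)=(0.434070, 1.554051) → end (x,ẋ)=(1.857871, 5.102553)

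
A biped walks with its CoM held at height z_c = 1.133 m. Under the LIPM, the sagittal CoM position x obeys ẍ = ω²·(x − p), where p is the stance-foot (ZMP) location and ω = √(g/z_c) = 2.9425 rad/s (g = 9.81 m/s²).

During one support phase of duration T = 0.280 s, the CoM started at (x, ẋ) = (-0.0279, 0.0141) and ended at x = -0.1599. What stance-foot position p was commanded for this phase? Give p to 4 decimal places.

ωT = 2.9425·0.280 = 0.823900; cosh(ωT) = 1.359045, sinh(ωT) = 0.920327
x(T) = p + (x₀−p)·cosh(ωT) + (ẋ₀/ω)·sinh(ωT) ⇒ p·(1 − cosh) = x(T) − x₀·cosh − (ẋ₀/ω)·sinh
numerator   = -0.1599 − (-0.0279)·1.359045 − (0.0141/2.9425)·0.920327 = -0.126393
denominator = 1 − 1.359045 = -0.359045
p = -0.126393 / -0.359045 = 0.3520

p = 0.3520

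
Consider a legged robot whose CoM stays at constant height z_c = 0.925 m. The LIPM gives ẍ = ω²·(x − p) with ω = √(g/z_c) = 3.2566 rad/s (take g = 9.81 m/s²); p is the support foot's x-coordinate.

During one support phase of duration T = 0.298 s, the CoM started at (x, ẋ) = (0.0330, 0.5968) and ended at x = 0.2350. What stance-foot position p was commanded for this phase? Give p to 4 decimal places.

ωT = 3.2566·0.298 = 0.970467; cosh(ωT) = 1.509041, sinh(ωT) = 1.130135
x(T) = p + (x₀−p)·cosh(ωT) + (ẋ₀/ω)·sinh(ωT) ⇒ p·(1 − cosh) = x(T) − x₀·cosh − (ẋ₀/ω)·sinh
numerator   = 0.2350 − (0.0330)·1.509041 − (0.5968/3.2566)·1.130135 = -0.021905
denominator = 1 − 1.509041 = -0.509041
p = -0.021905 / -0.509041 = 0.0430

p = 0.0430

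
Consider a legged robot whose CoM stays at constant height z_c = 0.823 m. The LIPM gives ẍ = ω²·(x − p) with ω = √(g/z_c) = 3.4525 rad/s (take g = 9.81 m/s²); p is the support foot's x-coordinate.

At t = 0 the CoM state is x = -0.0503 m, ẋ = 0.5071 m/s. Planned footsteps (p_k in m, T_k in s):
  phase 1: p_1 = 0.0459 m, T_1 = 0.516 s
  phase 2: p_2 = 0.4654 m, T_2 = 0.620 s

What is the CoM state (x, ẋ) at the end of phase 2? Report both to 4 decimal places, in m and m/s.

phase 1: p=0.0459, T=0.516, ωT=1.781490, cosh=3.053543, sinh=2.885156; start (x,ẋ)=(-0.050300, 0.507100) → end (x,ẋ)=(0.175918, 0.590203)
phase 2: p=0.4654, T=0.620, ωT=2.140550, cosh=4.310852, sinh=4.193262; start (x,ẋ)=(0.175918, 0.590203) → end (x,ẋ)=(-0.065677, -1.646617)

x = -0.0657, ẋ = -1.6466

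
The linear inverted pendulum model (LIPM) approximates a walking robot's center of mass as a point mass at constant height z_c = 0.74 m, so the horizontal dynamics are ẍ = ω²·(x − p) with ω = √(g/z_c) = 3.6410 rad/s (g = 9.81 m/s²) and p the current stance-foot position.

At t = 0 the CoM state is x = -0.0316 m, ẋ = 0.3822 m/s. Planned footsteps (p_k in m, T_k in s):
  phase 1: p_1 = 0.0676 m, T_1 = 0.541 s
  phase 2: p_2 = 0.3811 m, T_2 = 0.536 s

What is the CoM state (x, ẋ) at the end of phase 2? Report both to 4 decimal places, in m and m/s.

x = -0.6010, ẋ = -3.3991

phase 1: p=0.0676, T=0.541, ωT=1.969781, cosh=3.654297, sinh=3.514809; start (x,ẋ)=(-0.031600, 0.382200) → end (x,ẋ)=(0.074047, 0.127168)
phase 2: p=0.3811, T=0.536, ωT=1.951576, cosh=3.590912, sinh=3.448862; start (x,ẋ)=(0.074047, 0.127168) → end (x,ẋ)=(-0.601042, -3.399104)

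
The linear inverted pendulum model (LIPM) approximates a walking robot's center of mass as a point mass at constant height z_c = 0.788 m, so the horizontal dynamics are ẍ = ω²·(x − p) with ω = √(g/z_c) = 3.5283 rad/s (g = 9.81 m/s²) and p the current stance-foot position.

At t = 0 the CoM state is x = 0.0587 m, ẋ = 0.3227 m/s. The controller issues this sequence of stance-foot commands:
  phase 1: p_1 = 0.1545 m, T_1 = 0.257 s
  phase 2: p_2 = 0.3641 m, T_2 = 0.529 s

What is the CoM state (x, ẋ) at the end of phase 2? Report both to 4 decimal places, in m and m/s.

phase 1: p=0.1545, T=0.257, ωT=0.906773, cosh=1.440072, sinh=1.036247; start (x,ẋ)=(0.058700, 0.322700) → end (x,ẋ)=(0.111317, 0.114448)
phase 2: p=0.3641, T=0.529, ωT=1.866471, cosh=3.310053, sinh=3.155385; start (x,ẋ)=(0.111317, 0.114448) → end (x,ẋ)=(-0.370274, -2.435443)

x = -0.3703, ẋ = -2.4354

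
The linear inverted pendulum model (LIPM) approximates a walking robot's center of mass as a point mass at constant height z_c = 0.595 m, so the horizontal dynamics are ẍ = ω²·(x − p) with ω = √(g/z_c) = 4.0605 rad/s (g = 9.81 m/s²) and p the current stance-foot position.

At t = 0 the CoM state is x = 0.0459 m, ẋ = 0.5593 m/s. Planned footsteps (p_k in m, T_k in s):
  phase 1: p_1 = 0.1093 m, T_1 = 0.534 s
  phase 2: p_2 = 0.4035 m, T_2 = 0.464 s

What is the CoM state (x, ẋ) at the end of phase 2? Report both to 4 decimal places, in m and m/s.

phase 1: p=0.1093, T=0.534, ωT=2.168307, cosh=4.428920, sinh=4.314549; start (x,ẋ)=(0.045900, 0.559300) → end (x,ẋ)=(0.422800, 1.366376)
phase 2: p=0.4035, T=0.464, ωT=1.884072, cosh=3.366108, sinh=3.214138; start (x,ẋ)=(0.422800, 1.366376) → end (x,ẋ)=(1.550036, 4.851248)

x = 1.5500, ẋ = 4.8512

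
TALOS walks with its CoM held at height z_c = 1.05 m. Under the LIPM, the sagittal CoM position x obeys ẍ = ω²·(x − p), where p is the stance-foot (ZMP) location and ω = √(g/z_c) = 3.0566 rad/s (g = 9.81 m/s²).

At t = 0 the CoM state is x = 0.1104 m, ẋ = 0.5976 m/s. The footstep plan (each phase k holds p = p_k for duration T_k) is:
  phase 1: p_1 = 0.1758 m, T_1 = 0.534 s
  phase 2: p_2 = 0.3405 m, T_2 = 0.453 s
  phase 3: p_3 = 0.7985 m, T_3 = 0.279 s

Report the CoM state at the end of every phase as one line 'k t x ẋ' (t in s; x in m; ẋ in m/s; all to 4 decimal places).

phase 1: p=0.1758, T=0.534, ωT=1.632224, cosh=2.655367, sinh=2.459873; start (x,ẋ)=(0.110400, 0.597600) → end (x,ẋ)=(0.483072, 1.095115)
phase 2: p=0.3405, T=0.453, ωT=1.384640, cosh=2.121901, sinh=1.871487; start (x,ẋ)=(0.483072, 1.095115) → end (x,ẋ)=(1.313538, 3.139292)
phase 3: p=0.7985, T=0.279, ωT=0.852791, cosh=1.386205, sinh=0.959982; start (x,ẋ)=(1.313538, 3.139292) → end (x,ẋ)=(2.498401, 5.862968)

1 0.5340 0.4831 1.0951
2 0.9870 1.3135 3.1393
3 1.2660 2.4984 5.8630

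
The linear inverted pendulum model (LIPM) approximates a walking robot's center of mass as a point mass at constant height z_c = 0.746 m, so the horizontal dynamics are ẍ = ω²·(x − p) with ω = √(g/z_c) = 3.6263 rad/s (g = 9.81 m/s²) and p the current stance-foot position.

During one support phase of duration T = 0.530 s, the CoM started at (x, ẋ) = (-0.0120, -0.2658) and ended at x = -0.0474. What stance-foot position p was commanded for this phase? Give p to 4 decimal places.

ωT = 3.6263·0.530 = 1.921939; cosh(ωT) = 3.490260, sinh(ωT) = 3.343937
x(T) = p + (x₀−p)·cosh(ωT) + (ẋ₀/ω)·sinh(ωT) ⇒ p·(1 − cosh) = x(T) − x₀·cosh − (ẋ₀/ω)·sinh
numerator   = -0.0474 − (-0.0120)·3.490260 − (-0.2658/3.6263)·3.343937 = 0.239587
denominator = 1 − 3.490260 = -2.490260
p = 0.239587 / -2.490260 = -0.0962

p = -0.0962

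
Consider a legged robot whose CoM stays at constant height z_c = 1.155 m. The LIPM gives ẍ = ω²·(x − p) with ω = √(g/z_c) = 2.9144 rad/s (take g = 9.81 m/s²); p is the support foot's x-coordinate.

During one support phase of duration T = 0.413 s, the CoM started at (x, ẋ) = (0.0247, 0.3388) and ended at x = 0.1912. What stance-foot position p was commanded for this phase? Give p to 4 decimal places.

p = 0.0366

ωT = 2.9144·0.413 = 1.203647; cosh(ωT) = 1.816173, sinh(ωT) = 1.516075
x(T) = p + (x₀−p)·cosh(ωT) + (ẋ₀/ω)·sinh(ωT) ⇒ p·(1 − cosh) = x(T) − x₀·cosh − (ẋ₀/ω)·sinh
numerator   = 0.1912 − (0.0247)·1.816173 − (0.3388/2.9144)·1.516075 = -0.029904
denominator = 1 − 1.816173 = -0.816173
p = -0.029904 / -0.816173 = 0.0366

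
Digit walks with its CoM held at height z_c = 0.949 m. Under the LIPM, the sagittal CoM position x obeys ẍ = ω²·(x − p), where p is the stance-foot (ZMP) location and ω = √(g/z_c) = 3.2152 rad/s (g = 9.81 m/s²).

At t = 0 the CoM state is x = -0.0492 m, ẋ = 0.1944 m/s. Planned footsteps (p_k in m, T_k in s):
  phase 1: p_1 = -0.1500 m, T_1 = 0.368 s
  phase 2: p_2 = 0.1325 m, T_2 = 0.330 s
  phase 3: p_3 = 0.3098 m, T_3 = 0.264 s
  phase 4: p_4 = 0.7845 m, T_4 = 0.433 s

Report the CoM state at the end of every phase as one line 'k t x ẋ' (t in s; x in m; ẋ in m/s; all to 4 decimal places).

phase 1: p=-0.1500, T=0.368, ωT=1.183194, cosh=1.785541, sinh=1.479243; start (x,ẋ)=(-0.049200, 0.194400) → end (x,ẋ)=(0.119422, 0.826520)
phase 2: p=0.1325, T=0.330, ωT=1.061016, cosh=1.617705, sinh=1.271601; start (x,ẋ)=(0.119422, 0.826520) → end (x,ẋ)=(0.438229, 1.283596)
phase 3: p=0.3098, T=0.264, ωT=0.848813, cosh=1.382397, sinh=0.954474; start (x,ẋ)=(0.438229, 1.283596) → end (x,ẋ)=(0.868392, 2.168565)
phase 4: p=0.7845, T=0.433, ωT=1.392182, cosh=2.136075, sinh=1.887543; start (x,ẋ)=(0.868392, 2.168565) → end (x,ẋ)=(2.236796, 5.141344)

1 0.3680 0.1194 0.8265
2 0.6980 0.4382 1.2836
3 0.9620 0.8684 2.1686
4 1.3950 2.2368 5.1413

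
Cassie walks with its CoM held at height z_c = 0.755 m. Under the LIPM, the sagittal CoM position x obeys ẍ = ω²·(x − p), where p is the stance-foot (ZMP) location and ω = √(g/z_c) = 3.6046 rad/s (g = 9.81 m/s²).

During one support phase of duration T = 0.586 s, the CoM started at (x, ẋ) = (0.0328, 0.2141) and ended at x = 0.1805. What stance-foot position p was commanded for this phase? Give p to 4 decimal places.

p = 0.0623

ωT = 3.6046·0.586 = 2.112296; cosh(ωT) = 4.194079, sinh(ωT) = 4.073119
x(T) = p + (x₀−p)·cosh(ωT) + (ẋ₀/ω)·sinh(ωT) ⇒ p·(1 − cosh) = x(T) − x₀·cosh − (ẋ₀/ω)·sinh
numerator   = 0.1805 − (0.0328)·4.194079 − (0.2141/3.6046)·4.073119 = -0.198994
denominator = 1 − 4.194079 = -3.194079
p = -0.198994 / -3.194079 = 0.0623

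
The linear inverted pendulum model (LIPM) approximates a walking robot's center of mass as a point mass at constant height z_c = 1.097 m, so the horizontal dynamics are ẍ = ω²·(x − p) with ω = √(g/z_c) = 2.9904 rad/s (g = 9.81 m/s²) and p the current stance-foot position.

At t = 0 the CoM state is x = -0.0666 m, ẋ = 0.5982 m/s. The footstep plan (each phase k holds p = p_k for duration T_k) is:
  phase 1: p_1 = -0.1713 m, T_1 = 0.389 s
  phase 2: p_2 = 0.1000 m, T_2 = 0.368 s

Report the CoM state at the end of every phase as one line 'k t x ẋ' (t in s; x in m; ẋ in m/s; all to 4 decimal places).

1 0.3890 0.3014 1.5028
2 0.7570 1.1078 3.3134

phase 1: p=-0.1713, T=0.389, ωT=1.163266, cosh=1.756416, sinh=1.443952; start (x,ẋ)=(-0.066600, 0.598200) → end (x,ẋ)=(0.301445, 1.502782)
phase 2: p=0.1000, T=0.368, ωT=1.100467, cosh=1.669143, sinh=1.336427; start (x,ẋ)=(0.301445, 1.502782) → end (x,ẋ)=(1.107842, 3.313422)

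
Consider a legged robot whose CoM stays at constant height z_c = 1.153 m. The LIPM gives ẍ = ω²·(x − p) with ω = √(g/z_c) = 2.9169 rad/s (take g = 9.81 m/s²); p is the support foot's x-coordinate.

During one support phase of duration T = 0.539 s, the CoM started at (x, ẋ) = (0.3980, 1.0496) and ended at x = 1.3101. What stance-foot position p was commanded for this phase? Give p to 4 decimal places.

ωT = 2.9169·0.539 = 1.572209; cosh(ωT) = 2.512432, sinh(ωT) = 2.304846
x(T) = p + (x₀−p)·cosh(ωT) + (ẋ₀/ω)·sinh(ωT) ⇒ p·(1 − cosh) = x(T) − x₀·cosh − (ẋ₀/ω)·sinh
numerator   = 1.3101 − (0.3980)·2.512432 − (1.0496/2.9169)·2.304846 = -0.519210
denominator = 1 − 2.512432 = -1.512432
p = -0.519210 / -1.512432 = 0.3433

p = 0.3433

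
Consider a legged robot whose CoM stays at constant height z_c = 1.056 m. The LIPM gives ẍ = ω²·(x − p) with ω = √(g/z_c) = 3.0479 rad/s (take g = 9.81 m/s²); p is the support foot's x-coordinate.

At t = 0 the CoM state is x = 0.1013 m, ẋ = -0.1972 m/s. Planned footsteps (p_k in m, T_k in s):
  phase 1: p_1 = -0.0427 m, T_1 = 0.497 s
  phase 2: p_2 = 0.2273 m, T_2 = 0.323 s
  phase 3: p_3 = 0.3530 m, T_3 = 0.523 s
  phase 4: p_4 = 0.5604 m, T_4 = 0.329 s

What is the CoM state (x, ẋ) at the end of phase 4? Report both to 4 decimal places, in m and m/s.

phase 1: p=-0.0427, T=0.497, ωT=1.514806, cosh=2.384195, sinh=2.164345; start (x,ẋ)=(0.101300, -0.197200) → end (x,ẋ)=(0.160590, 0.479762)
phase 2: p=0.2273, T=0.323, ωT=0.984472, cosh=1.525017, sinh=1.151381; start (x,ẋ)=(0.160590, 0.479762) → end (x,ẋ)=(0.306803, 0.497542)
phase 3: p=0.3530, T=0.523, ωT=1.594052, cosh=2.563379, sinh=2.360278; start (x,ẋ)=(0.306803, 0.497542) → end (x,ẋ)=(0.619873, 0.943051)
phase 4: p=0.5604, T=0.329, ωT=1.002759, cosh=1.546329, sinh=1.179463; start (x,ẋ)=(0.619873, 0.943051) → end (x,ẋ)=(1.017303, 1.672066)

x = 1.0173, ẋ = 1.6721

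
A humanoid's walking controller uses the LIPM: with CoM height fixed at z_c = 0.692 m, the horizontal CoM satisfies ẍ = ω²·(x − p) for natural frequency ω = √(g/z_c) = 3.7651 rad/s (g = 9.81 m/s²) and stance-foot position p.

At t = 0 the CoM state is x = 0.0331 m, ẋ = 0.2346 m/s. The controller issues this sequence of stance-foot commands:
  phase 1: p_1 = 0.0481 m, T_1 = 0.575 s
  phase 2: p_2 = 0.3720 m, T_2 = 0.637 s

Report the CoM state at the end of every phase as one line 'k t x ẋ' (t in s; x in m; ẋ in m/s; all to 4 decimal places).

phase 1: p=0.0481, T=0.575, ωT=2.164932, cosh=4.414386, sinh=4.299628; start (x,ẋ)=(0.033100, 0.234600) → end (x,ẋ)=(0.249790, 0.792787)
phase 2: p=0.3720, T=0.637, ωT=2.398369, cosh=5.548037, sinh=5.457171; start (x,ẋ)=(0.249790, 0.792787) → end (x,ẋ)=(0.843048, 1.887391)

1 0.5750 0.2498 0.7928
2 1.2120 0.8430 1.8874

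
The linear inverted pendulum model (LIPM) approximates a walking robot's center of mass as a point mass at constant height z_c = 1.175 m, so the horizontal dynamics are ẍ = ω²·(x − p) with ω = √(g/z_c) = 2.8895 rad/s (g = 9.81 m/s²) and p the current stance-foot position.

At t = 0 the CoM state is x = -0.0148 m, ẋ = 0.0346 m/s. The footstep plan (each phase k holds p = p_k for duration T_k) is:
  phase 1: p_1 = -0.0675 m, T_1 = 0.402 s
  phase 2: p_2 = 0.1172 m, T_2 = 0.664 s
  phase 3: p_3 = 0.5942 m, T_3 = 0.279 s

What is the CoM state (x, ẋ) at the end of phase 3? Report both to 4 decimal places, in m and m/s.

phase 1: p=-0.0675, T=0.402, ωT=1.161579, cosh=1.753983, sinh=1.440991; start (x,ẋ)=(-0.014800, 0.034600) → end (x,ẋ)=(0.042190, 0.280117)
phase 2: p=0.1172, T=0.664, ωT=1.918628, cosh=3.479207, sinh=3.332399; start (x,ẋ)=(0.042190, 0.280117) → end (x,ẋ)=(0.179277, 0.252316)
phase 3: p=0.5942, T=0.279, ωT=0.806171, cosh=1.342941, sinh=0.896376; start (x,ẋ)=(0.179277, 0.252316) → end (x,ẋ)=(0.115257, -0.735837)

x = 0.1153, ẋ = -0.7358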